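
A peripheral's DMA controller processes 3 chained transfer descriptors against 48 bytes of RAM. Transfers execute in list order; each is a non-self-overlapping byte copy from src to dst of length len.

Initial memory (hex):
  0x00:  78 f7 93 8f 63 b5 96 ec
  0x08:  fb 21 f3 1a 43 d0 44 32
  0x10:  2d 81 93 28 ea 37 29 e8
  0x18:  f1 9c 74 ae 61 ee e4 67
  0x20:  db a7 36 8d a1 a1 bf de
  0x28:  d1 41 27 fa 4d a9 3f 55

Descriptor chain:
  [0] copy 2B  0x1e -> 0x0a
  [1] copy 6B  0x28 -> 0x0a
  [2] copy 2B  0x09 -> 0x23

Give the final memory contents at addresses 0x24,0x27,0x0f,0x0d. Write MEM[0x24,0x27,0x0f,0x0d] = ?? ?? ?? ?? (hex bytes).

#0 dst[0x0a+2] := {0xe4,0x67}
#1 dst[0x0a+6] := {0xd1,0x41,0x27,0xfa,0x4d,0xa9}
#2 dst[0x23+2] := {0x21,0xd1}
query mem[0x24]=0xd1, mem[0x27]=0xde, mem[0x0f]=0xa9, mem[0x0d]=0xfa

MEM[0x24,0x27,0x0f,0x0d] = d1 de a9 fa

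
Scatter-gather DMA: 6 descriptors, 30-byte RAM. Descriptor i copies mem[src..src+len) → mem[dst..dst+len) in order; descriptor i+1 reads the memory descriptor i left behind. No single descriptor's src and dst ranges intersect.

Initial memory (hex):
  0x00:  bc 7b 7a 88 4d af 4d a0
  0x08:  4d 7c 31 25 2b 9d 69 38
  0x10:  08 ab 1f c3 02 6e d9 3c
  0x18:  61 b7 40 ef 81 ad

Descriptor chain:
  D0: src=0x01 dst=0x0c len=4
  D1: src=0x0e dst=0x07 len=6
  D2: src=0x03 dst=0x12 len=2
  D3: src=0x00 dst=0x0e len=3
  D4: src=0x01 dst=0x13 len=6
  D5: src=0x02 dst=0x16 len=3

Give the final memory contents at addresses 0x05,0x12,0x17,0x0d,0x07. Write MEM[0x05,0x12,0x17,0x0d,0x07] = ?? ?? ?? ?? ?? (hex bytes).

  after D0: wrote 4B at 0x0c = 7b7a884d
  after D1: wrote 6B at 0x07 = 884d08ab1fc3
  after D2: wrote 2B at 0x12 = 884d
  after D3: wrote 3B at 0x0e = bc7b7a
  after D4: wrote 6B at 0x13 = 7b7a884daf4d
  after D5: wrote 3B at 0x16 = 7a884d
query mem[0x05]=0xaf, mem[0x12]=0x88, mem[0x17]=0x88, mem[0x0d]=0x7a, mem[0x07]=0x88

MEM[0x05,0x12,0x17,0x0d,0x07] = af 88 88 7a 88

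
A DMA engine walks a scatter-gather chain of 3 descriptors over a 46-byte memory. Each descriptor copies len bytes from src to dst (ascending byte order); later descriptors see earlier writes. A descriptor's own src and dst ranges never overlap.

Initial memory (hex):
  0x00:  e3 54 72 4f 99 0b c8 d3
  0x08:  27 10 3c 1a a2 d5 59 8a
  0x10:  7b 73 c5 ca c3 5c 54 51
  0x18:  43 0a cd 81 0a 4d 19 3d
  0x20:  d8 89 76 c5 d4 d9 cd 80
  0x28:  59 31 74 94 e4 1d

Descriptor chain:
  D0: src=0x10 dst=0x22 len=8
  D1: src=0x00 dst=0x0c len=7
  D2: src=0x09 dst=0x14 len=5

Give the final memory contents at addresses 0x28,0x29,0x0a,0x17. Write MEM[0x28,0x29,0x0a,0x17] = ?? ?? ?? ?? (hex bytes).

MEM[0x28,0x29,0x0a,0x17] = 54 51 3c e3

D0: mem[0x22..0x29] <- [7b 73 c5 ca c3 5c 54 51]
D1: mem[0x0c..0x12] <- [e3 54 72 4f 99 0b c8]
D2: mem[0x14..0x18] <- [10 3c 1a e3 54]
query mem[0x28]=0x54, mem[0x29]=0x51, mem[0x0a]=0x3c, mem[0x17]=0xe3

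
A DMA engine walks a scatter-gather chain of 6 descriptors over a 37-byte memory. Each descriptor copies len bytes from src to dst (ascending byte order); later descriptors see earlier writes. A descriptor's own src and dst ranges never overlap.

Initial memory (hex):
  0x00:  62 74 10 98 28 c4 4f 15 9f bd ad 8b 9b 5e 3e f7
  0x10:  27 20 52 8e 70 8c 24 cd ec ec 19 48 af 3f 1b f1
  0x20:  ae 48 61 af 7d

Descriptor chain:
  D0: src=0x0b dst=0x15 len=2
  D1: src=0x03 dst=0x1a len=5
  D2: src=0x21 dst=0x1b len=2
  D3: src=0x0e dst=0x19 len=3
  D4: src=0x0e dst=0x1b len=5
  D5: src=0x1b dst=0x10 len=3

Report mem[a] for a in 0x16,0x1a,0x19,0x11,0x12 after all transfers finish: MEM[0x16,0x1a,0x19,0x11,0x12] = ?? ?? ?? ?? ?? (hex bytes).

MEM[0x16,0x1a,0x19,0x11,0x12] = 9b f7 3e f7 27

  after D0: wrote 2B at 0x15 = 8b9b
  after D1: wrote 5B at 0x1a = 9828c44f15
  after D2: wrote 2B at 0x1b = 4861
  after D3: wrote 3B at 0x19 = 3ef727
  after D4: wrote 5B at 0x1b = 3ef7272052
  after D5: wrote 3B at 0x10 = 3ef727
query mem[0x16]=0x9b, mem[0x1a]=0xf7, mem[0x19]=0x3e, mem[0x11]=0xf7, mem[0x12]=0x27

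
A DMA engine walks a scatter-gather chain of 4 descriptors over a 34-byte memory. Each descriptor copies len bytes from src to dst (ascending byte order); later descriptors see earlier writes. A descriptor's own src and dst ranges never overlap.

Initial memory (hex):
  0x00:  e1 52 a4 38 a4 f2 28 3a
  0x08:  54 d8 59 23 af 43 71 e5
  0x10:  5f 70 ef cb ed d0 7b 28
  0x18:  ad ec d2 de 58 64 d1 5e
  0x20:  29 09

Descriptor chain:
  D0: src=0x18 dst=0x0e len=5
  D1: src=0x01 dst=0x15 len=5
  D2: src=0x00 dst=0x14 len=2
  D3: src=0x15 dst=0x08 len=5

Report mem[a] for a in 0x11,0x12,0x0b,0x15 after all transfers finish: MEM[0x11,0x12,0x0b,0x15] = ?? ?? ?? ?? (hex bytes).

MEM[0x11,0x12,0x0b,0x15] = de 58 a4 52

#0 dst[0x0e+5] := {0xad,0xec,0xd2,0xde,0x58}
#1 dst[0x15+5] := {0x52,0xa4,0x38,0xa4,0xf2}
#2 dst[0x14+2] := {0xe1,0x52}
#3 dst[0x08+5] := {0x52,0xa4,0x38,0xa4,0xf2}
query mem[0x11]=0xde, mem[0x12]=0x58, mem[0x0b]=0xa4, mem[0x15]=0x52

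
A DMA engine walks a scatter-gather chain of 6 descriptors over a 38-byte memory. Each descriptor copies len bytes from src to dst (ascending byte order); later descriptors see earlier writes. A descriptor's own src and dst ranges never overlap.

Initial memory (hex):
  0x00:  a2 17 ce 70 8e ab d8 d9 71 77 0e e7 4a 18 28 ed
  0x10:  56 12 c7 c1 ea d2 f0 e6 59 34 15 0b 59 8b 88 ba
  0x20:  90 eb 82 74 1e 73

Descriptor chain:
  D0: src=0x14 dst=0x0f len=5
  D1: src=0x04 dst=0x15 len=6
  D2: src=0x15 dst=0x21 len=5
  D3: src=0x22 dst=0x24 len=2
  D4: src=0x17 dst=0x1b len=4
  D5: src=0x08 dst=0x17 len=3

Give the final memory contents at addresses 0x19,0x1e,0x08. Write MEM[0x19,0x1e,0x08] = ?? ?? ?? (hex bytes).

[0] 0x14->0x0f len=5 : ea d2 f0 e6 59
[1] 0x04->0x15 len=6 : 8e ab d8 d9 71 77
[2] 0x15->0x21 len=5 : 8e ab d8 d9 71
[3] 0x22->0x24 len=2 : ab d8
[4] 0x17->0x1b len=4 : d8 d9 71 77
[5] 0x08->0x17 len=3 : 71 77 0e
query mem[0x19]=0x0e, mem[0x1e]=0x77, mem[0x08]=0x71

MEM[0x19,0x1e,0x08] = 0e 77 71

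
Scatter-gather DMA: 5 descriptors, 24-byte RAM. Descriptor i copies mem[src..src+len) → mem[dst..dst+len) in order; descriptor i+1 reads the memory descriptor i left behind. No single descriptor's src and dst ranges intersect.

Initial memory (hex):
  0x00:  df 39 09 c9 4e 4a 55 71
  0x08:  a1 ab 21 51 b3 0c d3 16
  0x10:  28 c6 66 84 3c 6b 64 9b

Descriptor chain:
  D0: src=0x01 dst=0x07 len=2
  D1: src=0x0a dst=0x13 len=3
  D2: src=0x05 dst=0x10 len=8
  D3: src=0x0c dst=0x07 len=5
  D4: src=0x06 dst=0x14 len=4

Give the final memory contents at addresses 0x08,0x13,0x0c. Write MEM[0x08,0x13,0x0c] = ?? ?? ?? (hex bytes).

MEM[0x08,0x13,0x0c] = 0c 09 b3

[0] 0x01->0x07 len=2 : 39 09
[1] 0x0a->0x13 len=3 : 21 51 b3
[2] 0x05->0x10 len=8 : 4a 55 39 09 ab 21 51 b3
[3] 0x0c->0x07 len=5 : b3 0c d3 16 4a
[4] 0x06->0x14 len=4 : 55 b3 0c d3
query mem[0x08]=0x0c, mem[0x13]=0x09, mem[0x0c]=0xb3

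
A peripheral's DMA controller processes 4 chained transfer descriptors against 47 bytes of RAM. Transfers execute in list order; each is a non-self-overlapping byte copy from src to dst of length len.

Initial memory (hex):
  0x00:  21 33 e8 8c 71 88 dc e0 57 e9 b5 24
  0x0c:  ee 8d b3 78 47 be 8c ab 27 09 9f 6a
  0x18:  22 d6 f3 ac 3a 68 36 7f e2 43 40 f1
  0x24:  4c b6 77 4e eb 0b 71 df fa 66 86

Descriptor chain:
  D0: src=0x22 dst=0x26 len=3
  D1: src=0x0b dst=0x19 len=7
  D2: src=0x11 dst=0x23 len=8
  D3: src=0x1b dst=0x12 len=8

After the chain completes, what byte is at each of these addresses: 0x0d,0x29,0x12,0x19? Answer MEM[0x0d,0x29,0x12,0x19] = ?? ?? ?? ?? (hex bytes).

[0] 0x22->0x26 len=3 : 40 f1 4c
[1] 0x0b->0x19 len=7 : 24 ee 8d b3 78 47 be
[2] 0x11->0x23 len=8 : be 8c ab 27 09 9f 6a 22
[3] 0x1b->0x12 len=8 : 8d b3 78 47 be e2 43 40
query mem[0x0d]=0x8d, mem[0x29]=0x6a, mem[0x12]=0x8d, mem[0x19]=0x40

MEM[0x0d,0x29,0x12,0x19] = 8d 6a 8d 40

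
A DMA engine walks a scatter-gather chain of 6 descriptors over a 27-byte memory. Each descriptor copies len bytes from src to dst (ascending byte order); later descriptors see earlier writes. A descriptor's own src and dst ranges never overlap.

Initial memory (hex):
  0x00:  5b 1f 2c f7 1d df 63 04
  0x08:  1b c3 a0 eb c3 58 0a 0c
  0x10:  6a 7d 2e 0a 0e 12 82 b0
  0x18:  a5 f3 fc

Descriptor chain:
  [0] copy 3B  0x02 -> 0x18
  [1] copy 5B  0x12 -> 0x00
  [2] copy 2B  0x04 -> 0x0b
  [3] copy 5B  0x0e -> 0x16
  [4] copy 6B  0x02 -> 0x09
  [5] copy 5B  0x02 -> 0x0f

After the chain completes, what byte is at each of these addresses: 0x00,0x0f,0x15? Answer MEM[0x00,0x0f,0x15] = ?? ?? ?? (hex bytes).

MEM[0x00,0x0f,0x15] = 2e 0e 12

#0 dst[0x18+3] := {0x2c,0xf7,0x1d}
#1 dst[0x00+5] := {0x2e,0x0a,0x0e,0x12,0x82}
#2 dst[0x0b+2] := {0x82,0xdf}
#3 dst[0x16+5] := {0x0a,0x0c,0x6a,0x7d,0x2e}
#4 dst[0x09+6] := {0x0e,0x12,0x82,0xdf,0x63,0x04}
#5 dst[0x0f+5] := {0x0e,0x12,0x82,0xdf,0x63}
query mem[0x00]=0x2e, mem[0x0f]=0x0e, mem[0x15]=0x12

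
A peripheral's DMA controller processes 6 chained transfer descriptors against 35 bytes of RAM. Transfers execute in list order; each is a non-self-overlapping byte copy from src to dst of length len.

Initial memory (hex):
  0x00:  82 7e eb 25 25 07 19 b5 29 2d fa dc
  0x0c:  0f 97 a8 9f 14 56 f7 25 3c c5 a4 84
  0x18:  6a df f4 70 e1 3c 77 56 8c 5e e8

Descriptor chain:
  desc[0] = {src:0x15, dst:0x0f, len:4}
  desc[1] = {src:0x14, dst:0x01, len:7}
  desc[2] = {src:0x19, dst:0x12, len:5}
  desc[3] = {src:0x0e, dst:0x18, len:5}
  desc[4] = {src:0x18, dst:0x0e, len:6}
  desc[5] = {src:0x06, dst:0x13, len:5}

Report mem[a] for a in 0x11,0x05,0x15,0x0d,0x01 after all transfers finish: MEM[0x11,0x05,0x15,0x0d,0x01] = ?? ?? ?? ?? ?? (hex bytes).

#0 dst[0x0f+4] := {0xc5,0xa4,0x84,0x6a}
#1 dst[0x01+7] := {0x3c,0xc5,0xa4,0x84,0x6a,0xdf,0xf4}
#2 dst[0x12+5] := {0xdf,0xf4,0x70,0xe1,0x3c}
#3 dst[0x18+5] := {0xa8,0xc5,0xa4,0x84,0xdf}
#4 dst[0x0e+6] := {0xa8,0xc5,0xa4,0x84,0xdf,0x3c}
#5 dst[0x13+5] := {0xdf,0xf4,0x29,0x2d,0xfa}
query mem[0x11]=0x84, mem[0x05]=0x6a, mem[0x15]=0x29, mem[0x0d]=0x97, mem[0x01]=0x3c

MEM[0x11,0x05,0x15,0x0d,0x01] = 84 6a 29 97 3c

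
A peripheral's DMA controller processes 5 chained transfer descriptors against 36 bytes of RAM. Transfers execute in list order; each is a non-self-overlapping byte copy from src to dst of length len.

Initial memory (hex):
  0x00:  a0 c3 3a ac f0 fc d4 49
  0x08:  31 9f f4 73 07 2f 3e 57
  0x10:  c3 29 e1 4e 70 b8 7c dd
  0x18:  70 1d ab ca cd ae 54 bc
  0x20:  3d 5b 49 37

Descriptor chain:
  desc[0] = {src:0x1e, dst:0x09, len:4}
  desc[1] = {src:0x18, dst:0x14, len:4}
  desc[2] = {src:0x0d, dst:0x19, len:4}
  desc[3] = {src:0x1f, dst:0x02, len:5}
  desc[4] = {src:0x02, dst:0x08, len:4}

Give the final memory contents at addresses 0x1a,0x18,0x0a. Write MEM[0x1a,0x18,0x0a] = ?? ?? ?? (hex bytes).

MEM[0x1a,0x18,0x0a] = 3e 70 5b

D0: mem[0x09..0x0c] <- [54 bc 3d 5b]
D1: mem[0x14..0x17] <- [70 1d ab ca]
D2: mem[0x19..0x1c] <- [2f 3e 57 c3]
D3: mem[0x02..0x06] <- [bc 3d 5b 49 37]
D4: mem[0x08..0x0b] <- [bc 3d 5b 49]
query mem[0x1a]=0x3e, mem[0x18]=0x70, mem[0x0a]=0x5b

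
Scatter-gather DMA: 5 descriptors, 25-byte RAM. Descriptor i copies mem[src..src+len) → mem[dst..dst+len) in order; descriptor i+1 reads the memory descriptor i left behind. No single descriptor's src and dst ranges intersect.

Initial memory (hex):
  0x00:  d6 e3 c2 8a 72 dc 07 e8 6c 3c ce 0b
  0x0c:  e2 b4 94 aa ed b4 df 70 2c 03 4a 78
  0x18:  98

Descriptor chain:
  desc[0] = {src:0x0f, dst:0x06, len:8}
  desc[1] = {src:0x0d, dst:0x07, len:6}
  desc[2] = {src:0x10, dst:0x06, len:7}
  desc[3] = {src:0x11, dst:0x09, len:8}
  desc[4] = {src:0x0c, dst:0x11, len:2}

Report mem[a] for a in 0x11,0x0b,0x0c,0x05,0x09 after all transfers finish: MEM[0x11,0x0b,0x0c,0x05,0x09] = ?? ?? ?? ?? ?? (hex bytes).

MEM[0x11,0x0b,0x0c,0x05,0x09] = 2c 70 2c dc b4

#0 dst[0x06+8] := {0xaa,0xed,0xb4,0xdf,0x70,0x2c,0x03,0x4a}
#1 dst[0x07+6] := {0x4a,0x94,0xaa,0xed,0xb4,0xdf}
#2 dst[0x06+7] := {0xed,0xb4,0xdf,0x70,0x2c,0x03,0x4a}
#3 dst[0x09+8] := {0xb4,0xdf,0x70,0x2c,0x03,0x4a,0x78,0x98}
#4 dst[0x11+2] := {0x2c,0x03}
query mem[0x11]=0x2c, mem[0x0b]=0x70, mem[0x0c]=0x2c, mem[0x05]=0xdc, mem[0x09]=0xb4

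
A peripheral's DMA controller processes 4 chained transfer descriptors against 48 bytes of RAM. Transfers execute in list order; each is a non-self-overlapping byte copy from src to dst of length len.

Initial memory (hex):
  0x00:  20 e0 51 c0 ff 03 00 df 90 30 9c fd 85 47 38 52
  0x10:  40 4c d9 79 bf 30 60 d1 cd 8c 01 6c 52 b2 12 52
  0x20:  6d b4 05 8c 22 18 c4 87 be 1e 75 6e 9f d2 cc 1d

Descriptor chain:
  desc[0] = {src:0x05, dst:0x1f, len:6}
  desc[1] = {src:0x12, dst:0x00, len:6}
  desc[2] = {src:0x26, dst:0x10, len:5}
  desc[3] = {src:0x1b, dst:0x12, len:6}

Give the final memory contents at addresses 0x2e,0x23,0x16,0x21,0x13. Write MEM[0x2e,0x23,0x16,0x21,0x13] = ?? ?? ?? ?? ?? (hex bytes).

MEM[0x2e,0x23,0x16,0x21,0x13] = cc 30 03 df 52

#0 dst[0x1f+6] := {0x03,0x00,0xdf,0x90,0x30,0x9c}
#1 dst[0x00+6] := {0xd9,0x79,0xbf,0x30,0x60,0xd1}
#2 dst[0x10+5] := {0xc4,0x87,0xbe,0x1e,0x75}
#3 dst[0x12+6] := {0x6c,0x52,0xb2,0x12,0x03,0x00}
query mem[0x2e]=0xcc, mem[0x23]=0x30, mem[0x16]=0x03, mem[0x21]=0xdf, mem[0x13]=0x52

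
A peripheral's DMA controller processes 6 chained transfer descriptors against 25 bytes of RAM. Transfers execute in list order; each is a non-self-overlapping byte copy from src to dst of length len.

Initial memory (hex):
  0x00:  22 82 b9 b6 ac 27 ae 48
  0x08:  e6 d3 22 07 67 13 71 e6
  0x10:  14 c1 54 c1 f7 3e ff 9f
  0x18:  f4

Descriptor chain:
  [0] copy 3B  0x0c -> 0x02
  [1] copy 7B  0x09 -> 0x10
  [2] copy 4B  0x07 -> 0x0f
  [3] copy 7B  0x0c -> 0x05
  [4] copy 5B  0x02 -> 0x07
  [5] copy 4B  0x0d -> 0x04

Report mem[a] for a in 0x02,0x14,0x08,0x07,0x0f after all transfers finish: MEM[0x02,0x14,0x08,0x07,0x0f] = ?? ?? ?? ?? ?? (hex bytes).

MEM[0x02,0x14,0x08,0x07,0x0f] = 67 13 13 e6 48

#0 dst[0x02+3] := {0x67,0x13,0x71}
#1 dst[0x10+7] := {0xd3,0x22,0x07,0x67,0x13,0x71,0xe6}
#2 dst[0x0f+4] := {0x48,0xe6,0xd3,0x22}
#3 dst[0x05+7] := {0x67,0x13,0x71,0x48,0xe6,0xd3,0x22}
#4 dst[0x07+5] := {0x67,0x13,0x71,0x67,0x13}
#5 dst[0x04+4] := {0x13,0x71,0x48,0xe6}
query mem[0x02]=0x67, mem[0x14]=0x13, mem[0x08]=0x13, mem[0x07]=0xe6, mem[0x0f]=0x48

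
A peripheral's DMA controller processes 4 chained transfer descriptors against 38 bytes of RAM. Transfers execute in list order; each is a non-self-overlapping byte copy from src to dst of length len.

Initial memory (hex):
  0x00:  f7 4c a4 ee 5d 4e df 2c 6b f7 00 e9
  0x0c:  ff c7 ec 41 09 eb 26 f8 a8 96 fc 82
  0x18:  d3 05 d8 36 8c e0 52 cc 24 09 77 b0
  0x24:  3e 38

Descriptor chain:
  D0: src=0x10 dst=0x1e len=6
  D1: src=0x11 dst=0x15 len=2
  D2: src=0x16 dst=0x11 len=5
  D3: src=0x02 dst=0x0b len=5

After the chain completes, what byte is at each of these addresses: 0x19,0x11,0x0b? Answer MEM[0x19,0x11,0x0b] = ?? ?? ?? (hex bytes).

[0] 0x10->0x1e len=6 : 09 eb 26 f8 a8 96
[1] 0x11->0x15 len=2 : eb 26
[2] 0x16->0x11 len=5 : 26 82 d3 05 d8
[3] 0x02->0x0b len=5 : a4 ee 5d 4e df
query mem[0x19]=0x05, mem[0x11]=0x26, mem[0x0b]=0xa4

MEM[0x19,0x11,0x0b] = 05 26 a4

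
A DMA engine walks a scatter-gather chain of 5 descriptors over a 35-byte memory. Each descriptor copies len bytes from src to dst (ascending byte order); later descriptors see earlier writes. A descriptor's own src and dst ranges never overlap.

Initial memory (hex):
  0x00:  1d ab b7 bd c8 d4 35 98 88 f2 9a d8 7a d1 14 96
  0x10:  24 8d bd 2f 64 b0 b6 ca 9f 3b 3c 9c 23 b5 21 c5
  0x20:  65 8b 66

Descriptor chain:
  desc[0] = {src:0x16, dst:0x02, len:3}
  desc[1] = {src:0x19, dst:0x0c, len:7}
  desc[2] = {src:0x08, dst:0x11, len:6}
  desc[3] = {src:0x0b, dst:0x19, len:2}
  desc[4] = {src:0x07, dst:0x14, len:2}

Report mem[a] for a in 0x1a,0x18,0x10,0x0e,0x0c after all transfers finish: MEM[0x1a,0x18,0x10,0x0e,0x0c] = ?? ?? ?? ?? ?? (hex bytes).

MEM[0x1a,0x18,0x10,0x0e,0x0c] = 3b 9f b5 9c 3b

  after D0: wrote 3B at 0x02 = b6ca9f
  after D1: wrote 7B at 0x0c = 3b3c9c23b521c5
  after D2: wrote 6B at 0x11 = 88f29ad83b3c
  after D3: wrote 2B at 0x19 = d83b
  after D4: wrote 2B at 0x14 = 9888
query mem[0x1a]=0x3b, mem[0x18]=0x9f, mem[0x10]=0xb5, mem[0x0e]=0x9c, mem[0x0c]=0x3b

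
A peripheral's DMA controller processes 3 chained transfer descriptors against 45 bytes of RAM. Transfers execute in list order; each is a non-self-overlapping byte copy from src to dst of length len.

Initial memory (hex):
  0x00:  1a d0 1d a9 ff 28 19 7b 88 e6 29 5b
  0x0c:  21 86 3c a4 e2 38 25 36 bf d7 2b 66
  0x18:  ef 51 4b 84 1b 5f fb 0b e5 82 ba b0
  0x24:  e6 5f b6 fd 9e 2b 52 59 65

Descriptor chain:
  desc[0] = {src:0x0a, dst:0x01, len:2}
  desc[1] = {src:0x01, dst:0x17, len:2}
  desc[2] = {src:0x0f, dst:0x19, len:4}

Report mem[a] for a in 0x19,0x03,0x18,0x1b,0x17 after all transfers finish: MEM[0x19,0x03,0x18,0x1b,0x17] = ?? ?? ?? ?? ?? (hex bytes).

#0 dst[0x01+2] := {0x29,0x5b}
#1 dst[0x17+2] := {0x29,0x5b}
#2 dst[0x19+4] := {0xa4,0xe2,0x38,0x25}
query mem[0x19]=0xa4, mem[0x03]=0xa9, mem[0x18]=0x5b, mem[0x1b]=0x38, mem[0x17]=0x29

MEM[0x19,0x03,0x18,0x1b,0x17] = a4 a9 5b 38 29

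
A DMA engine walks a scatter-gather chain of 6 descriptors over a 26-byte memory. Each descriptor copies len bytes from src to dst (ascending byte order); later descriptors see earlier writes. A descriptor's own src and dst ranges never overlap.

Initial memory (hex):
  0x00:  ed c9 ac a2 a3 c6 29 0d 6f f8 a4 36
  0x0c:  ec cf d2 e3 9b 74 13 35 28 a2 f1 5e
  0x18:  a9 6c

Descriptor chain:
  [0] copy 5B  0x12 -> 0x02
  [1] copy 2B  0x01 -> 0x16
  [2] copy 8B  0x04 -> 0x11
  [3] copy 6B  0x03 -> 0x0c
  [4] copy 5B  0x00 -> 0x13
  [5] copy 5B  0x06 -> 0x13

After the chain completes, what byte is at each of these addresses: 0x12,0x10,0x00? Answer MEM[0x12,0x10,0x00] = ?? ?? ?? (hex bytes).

D0: mem[0x02..0x06] <- [13 35 28 a2 f1]
D1: mem[0x16..0x17] <- [c9 13]
D2: mem[0x11..0x18] <- [28 a2 f1 0d 6f f8 a4 36]
D3: mem[0x0c..0x11] <- [35 28 a2 f1 0d 6f]
D4: mem[0x13..0x17] <- [ed c9 13 35 28]
D5: mem[0x13..0x17] <- [f1 0d 6f f8 a4]
query mem[0x12]=0xa2, mem[0x10]=0x0d, mem[0x00]=0xed

MEM[0x12,0x10,0x00] = a2 0d ed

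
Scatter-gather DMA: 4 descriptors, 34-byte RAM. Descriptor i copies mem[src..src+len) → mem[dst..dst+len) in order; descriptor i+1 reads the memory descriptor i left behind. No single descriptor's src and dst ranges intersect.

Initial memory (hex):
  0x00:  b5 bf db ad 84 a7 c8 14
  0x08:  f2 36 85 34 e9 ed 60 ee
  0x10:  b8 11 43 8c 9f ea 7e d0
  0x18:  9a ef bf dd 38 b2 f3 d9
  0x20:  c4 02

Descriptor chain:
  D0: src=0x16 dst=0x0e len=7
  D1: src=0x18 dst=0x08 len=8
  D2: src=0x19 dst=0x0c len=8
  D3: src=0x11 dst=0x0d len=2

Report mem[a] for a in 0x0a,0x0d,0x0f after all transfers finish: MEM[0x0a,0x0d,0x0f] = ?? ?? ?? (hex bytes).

MEM[0x0a,0x0d,0x0f] = bf f3 38

D0: mem[0x0e..0x14] <- [7e d0 9a ef bf dd 38]
D1: mem[0x08..0x0f] <- [9a ef bf dd 38 b2 f3 d9]
D2: mem[0x0c..0x13] <- [ef bf dd 38 b2 f3 d9 c4]
D3: mem[0x0d..0x0e] <- [f3 d9]
query mem[0x0a]=0xbf, mem[0x0d]=0xf3, mem[0x0f]=0x38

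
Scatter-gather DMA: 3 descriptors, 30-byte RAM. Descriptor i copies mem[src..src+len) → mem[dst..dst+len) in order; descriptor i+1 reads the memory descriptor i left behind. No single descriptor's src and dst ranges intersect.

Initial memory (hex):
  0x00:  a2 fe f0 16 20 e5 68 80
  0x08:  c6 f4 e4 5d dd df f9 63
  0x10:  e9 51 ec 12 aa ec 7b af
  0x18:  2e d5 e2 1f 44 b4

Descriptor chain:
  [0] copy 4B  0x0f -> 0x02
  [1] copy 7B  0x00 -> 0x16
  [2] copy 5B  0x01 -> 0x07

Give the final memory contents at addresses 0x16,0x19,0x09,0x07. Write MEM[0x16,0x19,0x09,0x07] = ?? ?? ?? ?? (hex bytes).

#0 dst[0x02+4] := {0x63,0xe9,0x51,0xec}
#1 dst[0x16+7] := {0xa2,0xfe,0x63,0xe9,0x51,0xec,0x68}
#2 dst[0x07+5] := {0xfe,0x63,0xe9,0x51,0xec}
query mem[0x16]=0xa2, mem[0x19]=0xe9, mem[0x09]=0xe9, mem[0x07]=0xfe

MEM[0x16,0x19,0x09,0x07] = a2 e9 e9 fe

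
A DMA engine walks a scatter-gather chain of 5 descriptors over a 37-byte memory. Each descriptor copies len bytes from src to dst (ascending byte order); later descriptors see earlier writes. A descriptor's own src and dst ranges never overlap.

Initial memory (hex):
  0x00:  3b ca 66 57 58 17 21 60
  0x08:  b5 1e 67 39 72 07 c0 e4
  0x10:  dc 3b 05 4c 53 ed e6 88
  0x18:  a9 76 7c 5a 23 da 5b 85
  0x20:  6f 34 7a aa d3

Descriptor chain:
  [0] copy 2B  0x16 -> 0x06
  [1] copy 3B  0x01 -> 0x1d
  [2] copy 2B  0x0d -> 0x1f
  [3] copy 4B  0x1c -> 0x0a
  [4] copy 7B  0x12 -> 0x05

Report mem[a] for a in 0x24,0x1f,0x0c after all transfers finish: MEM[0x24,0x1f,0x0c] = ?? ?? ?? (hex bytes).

D0: mem[0x06..0x07] <- [e6 88]
D1: mem[0x1d..0x1f] <- [ca 66 57]
D2: mem[0x1f..0x20] <- [07 c0]
D3: mem[0x0a..0x0d] <- [23 ca 66 07]
D4: mem[0x05..0x0b] <- [05 4c 53 ed e6 88 a9]
query mem[0x24]=0xd3, mem[0x1f]=0x07, mem[0x0c]=0x66

MEM[0x24,0x1f,0x0c] = d3 07 66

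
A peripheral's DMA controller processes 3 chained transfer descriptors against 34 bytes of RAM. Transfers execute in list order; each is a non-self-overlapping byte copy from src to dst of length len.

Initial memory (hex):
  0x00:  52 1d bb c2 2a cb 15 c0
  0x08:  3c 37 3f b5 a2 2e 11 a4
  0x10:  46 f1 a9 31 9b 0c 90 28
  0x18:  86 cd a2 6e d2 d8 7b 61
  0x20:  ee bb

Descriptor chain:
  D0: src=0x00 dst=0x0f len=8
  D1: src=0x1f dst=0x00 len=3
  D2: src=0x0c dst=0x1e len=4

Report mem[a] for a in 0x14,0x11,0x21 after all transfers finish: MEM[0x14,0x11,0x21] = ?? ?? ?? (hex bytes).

MEM[0x14,0x11,0x21] = cb bb 52

[0] 0x00->0x0f len=8 : 52 1d bb c2 2a cb 15 c0
[1] 0x1f->0x00 len=3 : 61 ee bb
[2] 0x0c->0x1e len=4 : a2 2e 11 52
query mem[0x14]=0xcb, mem[0x11]=0xbb, mem[0x21]=0x52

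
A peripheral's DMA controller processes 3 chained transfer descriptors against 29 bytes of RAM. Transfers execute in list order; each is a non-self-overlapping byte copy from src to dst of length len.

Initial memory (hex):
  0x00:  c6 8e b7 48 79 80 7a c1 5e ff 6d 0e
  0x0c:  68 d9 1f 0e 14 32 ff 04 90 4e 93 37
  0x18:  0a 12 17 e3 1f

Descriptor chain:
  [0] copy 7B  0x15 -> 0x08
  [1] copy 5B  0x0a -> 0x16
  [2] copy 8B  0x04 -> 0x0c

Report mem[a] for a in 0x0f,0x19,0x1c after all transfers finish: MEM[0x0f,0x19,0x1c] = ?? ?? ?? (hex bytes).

MEM[0x0f,0x19,0x1c] = c1 17 1f

  after D0: wrote 7B at 0x08 = 4e93370a1217e3
  after D1: wrote 5B at 0x16 = 370a1217e3
  after D2: wrote 8B at 0x0c = 79807ac14e93370a
query mem[0x0f]=0xc1, mem[0x19]=0x17, mem[0x1c]=0x1f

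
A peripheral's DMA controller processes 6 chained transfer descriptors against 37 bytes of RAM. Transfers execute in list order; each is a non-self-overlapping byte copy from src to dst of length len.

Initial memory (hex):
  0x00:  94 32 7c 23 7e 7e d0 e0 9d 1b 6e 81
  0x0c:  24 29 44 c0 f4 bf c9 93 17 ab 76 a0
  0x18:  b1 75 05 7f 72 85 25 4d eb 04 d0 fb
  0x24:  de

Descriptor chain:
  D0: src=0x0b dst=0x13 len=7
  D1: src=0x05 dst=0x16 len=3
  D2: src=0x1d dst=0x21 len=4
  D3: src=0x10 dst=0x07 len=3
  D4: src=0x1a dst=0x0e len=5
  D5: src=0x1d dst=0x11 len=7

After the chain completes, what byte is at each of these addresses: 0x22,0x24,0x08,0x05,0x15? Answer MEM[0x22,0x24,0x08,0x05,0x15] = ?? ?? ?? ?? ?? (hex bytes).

MEM[0x22,0x24,0x08,0x05,0x15] = 25 eb bf 7e 85

#0 dst[0x13+7] := {0x81,0x24,0x29,0x44,0xc0,0xf4,0xbf}
#1 dst[0x16+3] := {0x7e,0xd0,0xe0}
#2 dst[0x21+4] := {0x85,0x25,0x4d,0xeb}
#3 dst[0x07+3] := {0xf4,0xbf,0xc9}
#4 dst[0x0e+5] := {0x05,0x7f,0x72,0x85,0x25}
#5 dst[0x11+7] := {0x85,0x25,0x4d,0xeb,0x85,0x25,0x4d}
query mem[0x22]=0x25, mem[0x24]=0xeb, mem[0x08]=0xbf, mem[0x05]=0x7e, mem[0x15]=0x85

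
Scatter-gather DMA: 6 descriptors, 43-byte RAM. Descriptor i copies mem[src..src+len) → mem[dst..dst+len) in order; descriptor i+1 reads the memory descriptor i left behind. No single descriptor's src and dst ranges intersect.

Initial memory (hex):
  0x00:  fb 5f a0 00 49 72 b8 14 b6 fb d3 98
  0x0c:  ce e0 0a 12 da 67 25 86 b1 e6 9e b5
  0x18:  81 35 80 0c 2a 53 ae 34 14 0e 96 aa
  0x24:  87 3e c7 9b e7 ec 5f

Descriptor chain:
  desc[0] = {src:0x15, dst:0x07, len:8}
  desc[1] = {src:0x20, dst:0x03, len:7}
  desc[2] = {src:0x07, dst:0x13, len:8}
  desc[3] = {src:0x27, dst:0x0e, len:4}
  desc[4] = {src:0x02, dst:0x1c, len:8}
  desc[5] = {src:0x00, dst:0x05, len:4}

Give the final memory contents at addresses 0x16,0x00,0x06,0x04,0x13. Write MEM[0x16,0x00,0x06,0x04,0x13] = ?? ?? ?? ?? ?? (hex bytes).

  after D0: wrote 8B at 0x07 = e69eb58135800c2a
  after D1: wrote 7B at 0x03 = 140e96aa873ec7
  after D2: wrote 8B at 0x13 = 873ec78135800c2a
  after D3: wrote 4B at 0x0e = 9be7ec5f
  after D4: wrote 8B at 0x1c = a0140e96aa873ec7
  after D5: wrote 4B at 0x05 = fb5fa014
query mem[0x16]=0x81, mem[0x00]=0xfb, mem[0x06]=0x5f, mem[0x04]=0x0e, mem[0x13]=0x87

MEM[0x16,0x00,0x06,0x04,0x13] = 81 fb 5f 0e 87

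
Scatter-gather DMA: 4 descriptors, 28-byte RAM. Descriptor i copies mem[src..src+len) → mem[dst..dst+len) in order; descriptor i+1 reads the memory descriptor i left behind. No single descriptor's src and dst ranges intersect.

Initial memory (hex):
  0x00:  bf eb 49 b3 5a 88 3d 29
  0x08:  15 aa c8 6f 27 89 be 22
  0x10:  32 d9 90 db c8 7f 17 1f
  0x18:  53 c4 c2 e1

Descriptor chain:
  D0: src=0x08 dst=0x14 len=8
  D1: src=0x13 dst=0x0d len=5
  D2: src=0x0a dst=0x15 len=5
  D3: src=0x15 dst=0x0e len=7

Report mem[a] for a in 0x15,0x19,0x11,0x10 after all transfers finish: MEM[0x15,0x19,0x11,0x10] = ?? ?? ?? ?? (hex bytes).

MEM[0x15,0x19,0x11,0x10] = c8 15 db 27

#0 dst[0x14+8] := {0x15,0xaa,0xc8,0x6f,0x27,0x89,0xbe,0x22}
#1 dst[0x0d+5] := {0xdb,0x15,0xaa,0xc8,0x6f}
#2 dst[0x15+5] := {0xc8,0x6f,0x27,0xdb,0x15}
#3 dst[0x0e+7] := {0xc8,0x6f,0x27,0xdb,0x15,0xbe,0x22}
query mem[0x15]=0xc8, mem[0x19]=0x15, mem[0x11]=0xdb, mem[0x10]=0x27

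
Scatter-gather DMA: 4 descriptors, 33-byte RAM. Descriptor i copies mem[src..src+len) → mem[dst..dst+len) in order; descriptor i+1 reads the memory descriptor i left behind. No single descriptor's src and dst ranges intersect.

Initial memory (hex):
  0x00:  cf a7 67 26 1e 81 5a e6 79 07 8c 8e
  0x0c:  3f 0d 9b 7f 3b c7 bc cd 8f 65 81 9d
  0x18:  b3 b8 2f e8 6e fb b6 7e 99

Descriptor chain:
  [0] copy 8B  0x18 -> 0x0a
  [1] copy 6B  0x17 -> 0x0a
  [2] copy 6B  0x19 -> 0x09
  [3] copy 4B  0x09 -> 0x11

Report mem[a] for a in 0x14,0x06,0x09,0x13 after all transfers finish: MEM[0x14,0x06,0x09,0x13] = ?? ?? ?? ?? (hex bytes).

  after D0: wrote 8B at 0x0a = b3b82fe86efbb67e
  after D1: wrote 6B at 0x0a = 9db3b82fe86e
  after D2: wrote 6B at 0x09 = b82fe86efbb6
  after D3: wrote 4B at 0x11 = b82fe86e
query mem[0x14]=0x6e, mem[0x06]=0x5a, mem[0x09]=0xb8, mem[0x13]=0xe8

MEM[0x14,0x06,0x09,0x13] = 6e 5a b8 e8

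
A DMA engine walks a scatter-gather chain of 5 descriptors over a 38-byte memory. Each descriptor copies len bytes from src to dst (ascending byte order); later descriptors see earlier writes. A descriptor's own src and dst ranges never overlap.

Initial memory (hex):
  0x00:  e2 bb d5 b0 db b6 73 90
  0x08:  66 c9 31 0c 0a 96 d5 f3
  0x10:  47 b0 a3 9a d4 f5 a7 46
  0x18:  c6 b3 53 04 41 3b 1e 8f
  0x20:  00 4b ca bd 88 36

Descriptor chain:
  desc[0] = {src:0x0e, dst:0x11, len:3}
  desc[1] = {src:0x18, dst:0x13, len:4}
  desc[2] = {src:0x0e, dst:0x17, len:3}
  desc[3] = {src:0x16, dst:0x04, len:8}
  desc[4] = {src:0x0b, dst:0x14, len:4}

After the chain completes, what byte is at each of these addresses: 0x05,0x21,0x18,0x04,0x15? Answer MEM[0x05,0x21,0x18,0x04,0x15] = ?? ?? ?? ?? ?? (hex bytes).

MEM[0x05,0x21,0x18,0x04,0x15] = d5 4b f3 04 0a

  after D0: wrote 3B at 0x11 = d5f347
  after D1: wrote 4B at 0x13 = c6b35304
  after D2: wrote 3B at 0x17 = d5f347
  after D3: wrote 8B at 0x04 = 04d5f3475304413b
  after D4: wrote 4B at 0x14 = 3b0a96d5
query mem[0x05]=0xd5, mem[0x21]=0x4b, mem[0x18]=0xf3, mem[0x04]=0x04, mem[0x15]=0x0a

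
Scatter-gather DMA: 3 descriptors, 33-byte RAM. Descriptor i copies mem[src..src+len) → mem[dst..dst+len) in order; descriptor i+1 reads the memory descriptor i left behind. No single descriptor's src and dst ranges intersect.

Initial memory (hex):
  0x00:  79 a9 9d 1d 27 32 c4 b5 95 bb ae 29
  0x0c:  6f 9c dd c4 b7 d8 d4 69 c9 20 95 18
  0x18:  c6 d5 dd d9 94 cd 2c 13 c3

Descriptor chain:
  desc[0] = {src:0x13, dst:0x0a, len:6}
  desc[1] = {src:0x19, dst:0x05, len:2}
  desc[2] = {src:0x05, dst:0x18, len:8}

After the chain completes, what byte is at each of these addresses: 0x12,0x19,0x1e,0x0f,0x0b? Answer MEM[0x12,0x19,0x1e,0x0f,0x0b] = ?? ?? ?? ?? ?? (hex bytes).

#0 dst[0x0a+6] := {0x69,0xc9,0x20,0x95,0x18,0xc6}
#1 dst[0x05+2] := {0xd5,0xdd}
#2 dst[0x18+8] := {0xd5,0xdd,0xb5,0x95,0xbb,0x69,0xc9,0x20}
query mem[0x12]=0xd4, mem[0x19]=0xdd, mem[0x1e]=0xc9, mem[0x0f]=0xc6, mem[0x0b]=0xc9

MEM[0x12,0x19,0x1e,0x0f,0x0b] = d4 dd c9 c6 c9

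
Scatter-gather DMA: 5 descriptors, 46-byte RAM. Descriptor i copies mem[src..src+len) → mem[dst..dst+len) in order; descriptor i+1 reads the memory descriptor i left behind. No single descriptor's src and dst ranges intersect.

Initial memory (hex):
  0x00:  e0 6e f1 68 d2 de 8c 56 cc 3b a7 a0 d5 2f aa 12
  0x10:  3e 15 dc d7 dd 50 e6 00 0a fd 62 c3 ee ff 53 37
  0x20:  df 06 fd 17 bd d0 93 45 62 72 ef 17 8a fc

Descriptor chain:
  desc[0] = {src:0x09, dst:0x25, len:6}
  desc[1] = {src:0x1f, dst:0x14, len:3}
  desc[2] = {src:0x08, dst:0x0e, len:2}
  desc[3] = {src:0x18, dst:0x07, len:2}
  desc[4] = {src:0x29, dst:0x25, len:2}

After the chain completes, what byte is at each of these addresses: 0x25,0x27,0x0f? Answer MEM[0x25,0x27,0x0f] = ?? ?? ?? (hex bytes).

MEM[0x25,0x27,0x0f] = 2f a0 3b

  after D0: wrote 6B at 0x25 = 3ba7a0d52faa
  after D1: wrote 3B at 0x14 = 37df06
  after D2: wrote 2B at 0x0e = cc3b
  after D3: wrote 2B at 0x07 = 0afd
  after D4: wrote 2B at 0x25 = 2faa
query mem[0x25]=0x2f, mem[0x27]=0xa0, mem[0x0f]=0x3b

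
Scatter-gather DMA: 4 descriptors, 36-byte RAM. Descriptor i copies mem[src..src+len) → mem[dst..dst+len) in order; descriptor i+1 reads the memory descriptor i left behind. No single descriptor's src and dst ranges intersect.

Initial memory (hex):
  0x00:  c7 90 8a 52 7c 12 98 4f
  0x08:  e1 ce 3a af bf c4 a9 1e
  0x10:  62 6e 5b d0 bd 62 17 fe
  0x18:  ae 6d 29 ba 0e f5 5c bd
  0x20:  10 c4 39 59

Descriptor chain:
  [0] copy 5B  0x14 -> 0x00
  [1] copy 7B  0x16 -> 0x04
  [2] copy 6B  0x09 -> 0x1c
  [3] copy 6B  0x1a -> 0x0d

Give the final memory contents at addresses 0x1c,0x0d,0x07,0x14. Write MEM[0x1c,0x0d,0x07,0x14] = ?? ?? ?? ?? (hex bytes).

D0: mem[0x00..0x04] <- [bd 62 17 fe ae]
D1: mem[0x04..0x0a] <- [17 fe ae 6d 29 ba 0e]
D2: mem[0x1c..0x21] <- [ba 0e af bf c4 a9]
D3: mem[0x0d..0x12] <- [29 ba ba 0e af bf]
query mem[0x1c]=0xba, mem[0x0d]=0x29, mem[0x07]=0x6d, mem[0x14]=0xbd

MEM[0x1c,0x0d,0x07,0x14] = ba 29 6d bd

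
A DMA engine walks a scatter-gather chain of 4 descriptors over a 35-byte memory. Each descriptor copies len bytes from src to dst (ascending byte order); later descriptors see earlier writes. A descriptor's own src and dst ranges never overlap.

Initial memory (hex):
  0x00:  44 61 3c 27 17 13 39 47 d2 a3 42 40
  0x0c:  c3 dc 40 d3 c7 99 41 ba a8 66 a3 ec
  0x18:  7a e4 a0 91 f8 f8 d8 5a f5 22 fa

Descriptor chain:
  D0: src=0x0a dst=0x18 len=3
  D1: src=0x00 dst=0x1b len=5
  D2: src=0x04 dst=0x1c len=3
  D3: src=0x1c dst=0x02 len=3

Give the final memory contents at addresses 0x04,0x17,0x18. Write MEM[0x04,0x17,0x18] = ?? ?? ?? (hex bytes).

MEM[0x04,0x17,0x18] = 39 ec 42

#0 dst[0x18+3] := {0x42,0x40,0xc3}
#1 dst[0x1b+5] := {0x44,0x61,0x3c,0x27,0x17}
#2 dst[0x1c+3] := {0x17,0x13,0x39}
#3 dst[0x02+3] := {0x17,0x13,0x39}
query mem[0x04]=0x39, mem[0x17]=0xec, mem[0x18]=0x42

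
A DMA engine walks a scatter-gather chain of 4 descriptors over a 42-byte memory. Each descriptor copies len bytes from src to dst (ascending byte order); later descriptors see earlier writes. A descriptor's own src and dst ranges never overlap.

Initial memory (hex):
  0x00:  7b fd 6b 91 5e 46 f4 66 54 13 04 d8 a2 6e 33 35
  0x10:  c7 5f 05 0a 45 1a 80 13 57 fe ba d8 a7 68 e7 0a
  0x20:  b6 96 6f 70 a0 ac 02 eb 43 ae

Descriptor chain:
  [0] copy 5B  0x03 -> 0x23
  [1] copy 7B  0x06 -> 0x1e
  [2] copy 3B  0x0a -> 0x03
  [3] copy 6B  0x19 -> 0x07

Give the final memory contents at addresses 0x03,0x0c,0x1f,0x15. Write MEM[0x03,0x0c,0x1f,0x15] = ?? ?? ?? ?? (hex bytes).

D0: mem[0x23..0x27] <- [91 5e 46 f4 66]
D1: mem[0x1e..0x24] <- [f4 66 54 13 04 d8 a2]
D2: mem[0x03..0x05] <- [04 d8 a2]
D3: mem[0x07..0x0c] <- [fe ba d8 a7 68 f4]
query mem[0x03]=0x04, mem[0x0c]=0xf4, mem[0x1f]=0x66, mem[0x15]=0x1a

MEM[0x03,0x0c,0x1f,0x15] = 04 f4 66 1a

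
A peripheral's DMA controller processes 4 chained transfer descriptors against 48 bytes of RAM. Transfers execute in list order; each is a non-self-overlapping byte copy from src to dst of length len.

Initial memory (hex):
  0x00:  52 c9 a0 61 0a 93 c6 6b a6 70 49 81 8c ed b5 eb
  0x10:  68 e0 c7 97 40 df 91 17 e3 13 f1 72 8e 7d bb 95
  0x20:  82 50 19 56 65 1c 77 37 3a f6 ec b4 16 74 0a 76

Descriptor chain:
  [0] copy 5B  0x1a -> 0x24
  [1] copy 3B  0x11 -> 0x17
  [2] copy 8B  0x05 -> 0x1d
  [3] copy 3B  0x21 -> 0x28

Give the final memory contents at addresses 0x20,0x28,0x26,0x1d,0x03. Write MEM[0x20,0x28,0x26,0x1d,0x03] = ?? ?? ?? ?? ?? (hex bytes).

MEM[0x20,0x28,0x26,0x1d,0x03] = a6 70 8e 93 61

#0 dst[0x24+5] := {0xf1,0x72,0x8e,0x7d,0xbb}
#1 dst[0x17+3] := {0xe0,0xc7,0x97}
#2 dst[0x1d+8] := {0x93,0xc6,0x6b,0xa6,0x70,0x49,0x81,0x8c}
#3 dst[0x28+3] := {0x70,0x49,0x81}
query mem[0x20]=0xa6, mem[0x28]=0x70, mem[0x26]=0x8e, mem[0x1d]=0x93, mem[0x03]=0x61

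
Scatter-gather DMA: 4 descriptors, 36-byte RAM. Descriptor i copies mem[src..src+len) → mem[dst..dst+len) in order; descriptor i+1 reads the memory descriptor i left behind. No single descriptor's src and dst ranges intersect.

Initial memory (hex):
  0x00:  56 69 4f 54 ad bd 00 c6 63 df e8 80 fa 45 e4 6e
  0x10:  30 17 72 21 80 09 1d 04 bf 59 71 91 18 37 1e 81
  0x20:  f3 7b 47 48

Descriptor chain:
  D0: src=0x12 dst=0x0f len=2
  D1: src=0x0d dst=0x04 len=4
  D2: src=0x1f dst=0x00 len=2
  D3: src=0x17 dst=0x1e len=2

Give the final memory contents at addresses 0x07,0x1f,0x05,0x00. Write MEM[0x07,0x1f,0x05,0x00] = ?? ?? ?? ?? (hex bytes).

MEM[0x07,0x1f,0x05,0x00] = 21 bf e4 81

D0: mem[0x0f..0x10] <- [72 21]
D1: mem[0x04..0x07] <- [45 e4 72 21]
D2: mem[0x00..0x01] <- [81 f3]
D3: mem[0x1e..0x1f] <- [04 bf]
query mem[0x07]=0x21, mem[0x1f]=0xbf, mem[0x05]=0xe4, mem[0x00]=0x81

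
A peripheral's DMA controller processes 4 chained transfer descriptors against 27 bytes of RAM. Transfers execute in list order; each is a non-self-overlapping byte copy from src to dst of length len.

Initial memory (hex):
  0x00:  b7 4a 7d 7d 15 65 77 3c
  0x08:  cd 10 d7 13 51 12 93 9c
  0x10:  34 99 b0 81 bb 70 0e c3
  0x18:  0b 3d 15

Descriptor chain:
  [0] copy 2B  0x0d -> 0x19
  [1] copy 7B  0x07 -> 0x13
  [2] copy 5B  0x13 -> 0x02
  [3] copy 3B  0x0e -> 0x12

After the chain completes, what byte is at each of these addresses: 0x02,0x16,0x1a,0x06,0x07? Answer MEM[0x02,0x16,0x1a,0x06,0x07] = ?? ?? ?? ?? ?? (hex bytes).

D0: mem[0x19..0x1a] <- [12 93]
D1: mem[0x13..0x19] <- [3c cd 10 d7 13 51 12]
D2: mem[0x02..0x06] <- [3c cd 10 d7 13]
D3: mem[0x12..0x14] <- [93 9c 34]
query mem[0x02]=0x3c, mem[0x16]=0xd7, mem[0x1a]=0x93, mem[0x06]=0x13, mem[0x07]=0x3c

MEM[0x02,0x16,0x1a,0x06,0x07] = 3c d7 93 13 3c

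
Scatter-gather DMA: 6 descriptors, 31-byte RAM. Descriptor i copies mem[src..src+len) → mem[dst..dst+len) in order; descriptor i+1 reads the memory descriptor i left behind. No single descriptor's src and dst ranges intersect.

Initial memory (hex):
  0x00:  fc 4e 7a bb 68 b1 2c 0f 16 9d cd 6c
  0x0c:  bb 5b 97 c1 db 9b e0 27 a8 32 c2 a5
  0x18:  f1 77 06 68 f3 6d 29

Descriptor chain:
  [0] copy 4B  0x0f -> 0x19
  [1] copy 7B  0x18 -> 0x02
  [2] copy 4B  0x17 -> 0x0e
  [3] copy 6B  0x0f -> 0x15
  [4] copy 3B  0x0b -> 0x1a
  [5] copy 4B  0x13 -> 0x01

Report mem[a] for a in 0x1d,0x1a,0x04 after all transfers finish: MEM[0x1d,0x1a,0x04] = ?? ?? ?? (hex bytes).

#0 dst[0x19+4] := {0xc1,0xdb,0x9b,0xe0}
#1 dst[0x02+7] := {0xf1,0xc1,0xdb,0x9b,0xe0,0x6d,0x29}
#2 dst[0x0e+4] := {0xa5,0xf1,0xc1,0xdb}
#3 dst[0x15+6] := {0xf1,0xc1,0xdb,0xe0,0x27,0xa8}
#4 dst[0x1a+3] := {0x6c,0xbb,0x5b}
#5 dst[0x01+4] := {0x27,0xa8,0xf1,0xc1}
query mem[0x1d]=0x6d, mem[0x1a]=0x6c, mem[0x04]=0xc1

MEM[0x1d,0x1a,0x04] = 6d 6c c1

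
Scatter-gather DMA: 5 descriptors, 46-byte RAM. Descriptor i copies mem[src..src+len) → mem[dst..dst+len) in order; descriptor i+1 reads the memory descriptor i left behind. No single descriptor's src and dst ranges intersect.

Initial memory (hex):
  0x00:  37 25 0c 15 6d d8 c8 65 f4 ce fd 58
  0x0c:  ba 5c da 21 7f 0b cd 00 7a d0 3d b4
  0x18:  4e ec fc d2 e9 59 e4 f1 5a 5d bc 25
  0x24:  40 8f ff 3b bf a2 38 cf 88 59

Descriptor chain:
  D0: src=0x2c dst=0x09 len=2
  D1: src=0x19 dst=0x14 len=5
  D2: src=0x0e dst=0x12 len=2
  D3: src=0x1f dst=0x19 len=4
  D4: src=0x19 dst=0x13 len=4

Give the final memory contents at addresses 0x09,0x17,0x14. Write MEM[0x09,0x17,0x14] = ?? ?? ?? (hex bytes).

MEM[0x09,0x17,0x14] = 88 e9 5a

  after D0: wrote 2B at 0x09 = 8859
  after D1: wrote 5B at 0x14 = ecfcd2e959
  after D2: wrote 2B at 0x12 = da21
  after D3: wrote 4B at 0x19 = f15a5dbc
  after D4: wrote 4B at 0x13 = f15a5dbc
query mem[0x09]=0x88, mem[0x17]=0xe9, mem[0x14]=0x5a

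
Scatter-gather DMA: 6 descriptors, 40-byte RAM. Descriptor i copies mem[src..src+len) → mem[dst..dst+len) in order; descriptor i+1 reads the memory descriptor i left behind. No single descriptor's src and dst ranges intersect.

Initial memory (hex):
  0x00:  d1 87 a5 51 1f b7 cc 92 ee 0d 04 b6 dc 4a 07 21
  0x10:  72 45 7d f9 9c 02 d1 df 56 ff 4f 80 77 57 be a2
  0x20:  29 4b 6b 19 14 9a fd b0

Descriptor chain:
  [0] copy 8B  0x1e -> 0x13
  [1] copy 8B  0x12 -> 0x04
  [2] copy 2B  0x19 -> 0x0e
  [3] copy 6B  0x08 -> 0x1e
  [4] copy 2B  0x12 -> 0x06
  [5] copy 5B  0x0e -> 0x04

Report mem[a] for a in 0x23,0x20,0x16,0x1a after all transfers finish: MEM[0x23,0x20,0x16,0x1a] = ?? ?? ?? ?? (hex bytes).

MEM[0x23,0x20,0x16,0x1a] = 4a 19 4b 9a

  after D0: wrote 8B at 0x13 = bea2294b6b19149a
  after D1: wrote 8B at 0x04 = 7dbea2294b6b1914
  after D2: wrote 2B at 0x0e = 149a
  after D3: wrote 6B at 0x1e = 4b6b1914dc4a
  after D4: wrote 2B at 0x06 = 7dbe
  after D5: wrote 5B at 0x04 = 149a72457d
query mem[0x23]=0x4a, mem[0x20]=0x19, mem[0x16]=0x4b, mem[0x1a]=0x9a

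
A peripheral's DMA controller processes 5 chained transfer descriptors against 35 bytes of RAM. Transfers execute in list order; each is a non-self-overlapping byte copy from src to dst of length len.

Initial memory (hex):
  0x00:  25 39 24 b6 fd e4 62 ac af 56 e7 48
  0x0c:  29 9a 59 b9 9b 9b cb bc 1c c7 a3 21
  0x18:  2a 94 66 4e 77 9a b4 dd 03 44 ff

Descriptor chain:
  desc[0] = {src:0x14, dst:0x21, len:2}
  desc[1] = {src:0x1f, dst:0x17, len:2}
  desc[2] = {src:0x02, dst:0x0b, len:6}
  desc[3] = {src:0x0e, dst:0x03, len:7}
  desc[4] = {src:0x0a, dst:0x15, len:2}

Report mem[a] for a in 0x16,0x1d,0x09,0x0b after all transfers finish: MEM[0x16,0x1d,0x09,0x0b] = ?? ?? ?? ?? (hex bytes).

MEM[0x16,0x1d,0x09,0x0b] = 24 9a 1c 24

#0 dst[0x21+2] := {0x1c,0xc7}
#1 dst[0x17+2] := {0xdd,0x03}
#2 dst[0x0b+6] := {0x24,0xb6,0xfd,0xe4,0x62,0xac}
#3 dst[0x03+7] := {0xe4,0x62,0xac,0x9b,0xcb,0xbc,0x1c}
#4 dst[0x15+2] := {0xe7,0x24}
query mem[0x16]=0x24, mem[0x1d]=0x9a, mem[0x09]=0x1c, mem[0x0b]=0x24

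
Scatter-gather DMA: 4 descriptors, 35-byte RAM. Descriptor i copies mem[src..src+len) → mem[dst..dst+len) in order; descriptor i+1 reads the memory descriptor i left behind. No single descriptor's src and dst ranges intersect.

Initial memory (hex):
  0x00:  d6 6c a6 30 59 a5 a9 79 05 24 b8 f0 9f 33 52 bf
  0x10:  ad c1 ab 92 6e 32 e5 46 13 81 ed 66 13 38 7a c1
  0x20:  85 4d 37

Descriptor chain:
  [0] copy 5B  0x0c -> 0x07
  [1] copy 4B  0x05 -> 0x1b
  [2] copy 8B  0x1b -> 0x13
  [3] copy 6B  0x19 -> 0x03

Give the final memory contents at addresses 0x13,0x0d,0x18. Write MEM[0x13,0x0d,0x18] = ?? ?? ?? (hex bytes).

MEM[0x13,0x0d,0x18] = a5 33 85

#0 dst[0x07+5] := {0x9f,0x33,0x52,0xbf,0xad}
#1 dst[0x1b+4] := {0xa5,0xa9,0x9f,0x33}
#2 dst[0x13+8] := {0xa5,0xa9,0x9f,0x33,0xc1,0x85,0x4d,0x37}
#3 dst[0x03+6] := {0x4d,0x37,0xa5,0xa9,0x9f,0x33}
query mem[0x13]=0xa5, mem[0x0d]=0x33, mem[0x18]=0x85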